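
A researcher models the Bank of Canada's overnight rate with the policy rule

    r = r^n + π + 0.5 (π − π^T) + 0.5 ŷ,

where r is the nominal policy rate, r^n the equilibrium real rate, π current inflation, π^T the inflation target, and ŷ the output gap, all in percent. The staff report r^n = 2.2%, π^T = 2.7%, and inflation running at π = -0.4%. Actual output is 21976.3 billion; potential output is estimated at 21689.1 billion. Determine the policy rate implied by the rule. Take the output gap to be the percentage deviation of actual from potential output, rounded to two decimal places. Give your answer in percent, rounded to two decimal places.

0.91%

Output gap = 100 × (21976.3 − 21689.1) / 21689.1 = 1.32%.
r = 2.20 + (-0.40) + 0.5 × (-0.40 − 2.70) + 0.5 × 1.32
   = 2.20 − 0.4 − 1.55 + 0.66 = 0.91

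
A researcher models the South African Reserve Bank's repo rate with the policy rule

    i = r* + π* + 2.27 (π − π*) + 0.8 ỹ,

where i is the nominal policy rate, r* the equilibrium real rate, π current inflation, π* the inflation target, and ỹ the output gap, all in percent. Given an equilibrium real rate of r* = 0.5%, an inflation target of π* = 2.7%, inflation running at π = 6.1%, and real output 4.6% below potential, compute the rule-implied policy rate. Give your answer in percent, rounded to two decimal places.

7.24%

Output 4.6% below potential → ỹ = -4.6.
i = 0.5 + 2.7 + 2.27 × (6.1 − 2.7) + 0.8 × (-4.6)
   = 0.5 + 2.7 + 7.718 − 3.68 = 7.24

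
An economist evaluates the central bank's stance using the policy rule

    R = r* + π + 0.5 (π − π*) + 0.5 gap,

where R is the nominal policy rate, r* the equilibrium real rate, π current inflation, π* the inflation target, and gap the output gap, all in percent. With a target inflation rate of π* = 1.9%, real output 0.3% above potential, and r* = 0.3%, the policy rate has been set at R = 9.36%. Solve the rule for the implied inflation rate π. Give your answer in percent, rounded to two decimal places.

Output 0.3% above potential → gap = 0.3.
Collecting π: R = r* + (1 + 0.5) π − 0.5 π* + 0.5 gap
1.5 π = 9.36 − 0.3 + 0.5 × 1.9 − 0.5 × 0.3 = 9.86
π = 9.86 / 1.5 = 6.57

6.57%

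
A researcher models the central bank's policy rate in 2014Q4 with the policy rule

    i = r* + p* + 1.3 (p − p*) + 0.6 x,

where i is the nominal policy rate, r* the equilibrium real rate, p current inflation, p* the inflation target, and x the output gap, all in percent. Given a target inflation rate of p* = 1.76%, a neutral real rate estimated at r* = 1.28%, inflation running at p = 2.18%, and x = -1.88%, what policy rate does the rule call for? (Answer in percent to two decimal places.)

2.46%

i = 1.28 + 1.76 + 1.3 × (2.18 − 1.76) + 0.6 × (-1.88)
   = 1.28 + 1.76 + 0.546 − 1.128 = 2.46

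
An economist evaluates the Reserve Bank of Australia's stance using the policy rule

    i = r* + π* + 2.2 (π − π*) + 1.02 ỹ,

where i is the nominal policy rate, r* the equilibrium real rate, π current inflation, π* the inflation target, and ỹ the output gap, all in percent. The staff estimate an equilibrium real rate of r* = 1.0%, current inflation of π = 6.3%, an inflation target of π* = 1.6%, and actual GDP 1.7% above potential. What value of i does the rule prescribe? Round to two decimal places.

14.67%

Output 1.7% above potential → ỹ = 1.7.
i = 1.0 + 1.6 + 2.2 × (6.3 − 1.6) + 1.02 × 1.7
   = 1.0 + 1.6 + 10.34 + 1.734 = 14.67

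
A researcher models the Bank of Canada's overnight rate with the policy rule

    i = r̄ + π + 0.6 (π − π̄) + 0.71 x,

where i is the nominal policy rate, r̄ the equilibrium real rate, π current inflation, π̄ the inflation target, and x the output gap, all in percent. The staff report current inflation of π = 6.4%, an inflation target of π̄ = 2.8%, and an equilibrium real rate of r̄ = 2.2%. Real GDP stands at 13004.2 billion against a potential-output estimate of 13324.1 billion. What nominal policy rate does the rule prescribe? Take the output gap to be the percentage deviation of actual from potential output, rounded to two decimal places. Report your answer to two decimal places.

Output gap = 100 × (13004.2 − 13324.1) / 13324.1 = -2.40%.
i = 2.20 + 6.40 + 0.6 × (6.40 − 2.80) + 0.71 × (-2.40)
   = 2.20 + 6.4 + 2.16 − 1.704 = 9.06

9.06%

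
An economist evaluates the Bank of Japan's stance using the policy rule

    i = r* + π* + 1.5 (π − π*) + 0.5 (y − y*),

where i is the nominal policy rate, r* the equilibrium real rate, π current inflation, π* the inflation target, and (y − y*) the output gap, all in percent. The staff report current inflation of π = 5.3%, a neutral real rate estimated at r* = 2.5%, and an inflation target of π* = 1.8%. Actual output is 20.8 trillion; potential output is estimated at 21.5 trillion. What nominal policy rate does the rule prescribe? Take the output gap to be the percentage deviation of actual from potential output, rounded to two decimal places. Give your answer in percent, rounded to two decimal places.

7.92%

Output gap = 100 × (20.8 − 21.5) / 21.5 = -3.26%.
i = 2.50 + 1.80 + 1.5 × (5.30 − 1.80) + 0.5 × (-3.26)
   = 2.50 + 1.8 + 5.25 − 1.63 = 7.92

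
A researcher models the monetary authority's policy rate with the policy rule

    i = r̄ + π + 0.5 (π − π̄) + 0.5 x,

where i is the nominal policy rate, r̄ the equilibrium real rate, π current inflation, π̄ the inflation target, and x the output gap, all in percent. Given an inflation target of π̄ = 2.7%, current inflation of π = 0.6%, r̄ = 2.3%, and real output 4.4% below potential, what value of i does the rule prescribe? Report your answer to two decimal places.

Output 4.4% below potential → x = -4.4.
i = 2.3 + 0.6 + 0.5 × (0.6 − 2.7) + 0.5 × (-4.4)
   = 2.3 + 0.6 − 1.05 − 2.2 = -0.35

-0.35%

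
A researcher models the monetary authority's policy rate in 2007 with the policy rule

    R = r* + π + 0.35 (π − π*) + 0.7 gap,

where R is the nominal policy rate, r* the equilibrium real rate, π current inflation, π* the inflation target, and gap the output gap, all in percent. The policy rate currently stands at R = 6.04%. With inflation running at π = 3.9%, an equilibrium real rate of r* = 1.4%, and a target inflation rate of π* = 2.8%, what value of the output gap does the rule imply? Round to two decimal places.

0.7 gap = 6.04 − 1.4 − 3.9 − 0.35 × (3.9 − 2.8) = 0.355
gap = 0.355 / 0.7 = 0.51

0.51%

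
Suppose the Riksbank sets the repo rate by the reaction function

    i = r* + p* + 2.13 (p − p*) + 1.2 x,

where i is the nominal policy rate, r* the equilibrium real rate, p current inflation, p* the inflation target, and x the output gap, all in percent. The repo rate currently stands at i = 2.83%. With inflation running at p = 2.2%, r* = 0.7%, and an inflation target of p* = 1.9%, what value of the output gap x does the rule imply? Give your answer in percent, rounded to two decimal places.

1.2 x = 2.83 − 0.7 − 1.9 − 2.13 × (2.2 − 1.9) = -0.409
x = -0.409 / 1.2 = -0.34

-0.34%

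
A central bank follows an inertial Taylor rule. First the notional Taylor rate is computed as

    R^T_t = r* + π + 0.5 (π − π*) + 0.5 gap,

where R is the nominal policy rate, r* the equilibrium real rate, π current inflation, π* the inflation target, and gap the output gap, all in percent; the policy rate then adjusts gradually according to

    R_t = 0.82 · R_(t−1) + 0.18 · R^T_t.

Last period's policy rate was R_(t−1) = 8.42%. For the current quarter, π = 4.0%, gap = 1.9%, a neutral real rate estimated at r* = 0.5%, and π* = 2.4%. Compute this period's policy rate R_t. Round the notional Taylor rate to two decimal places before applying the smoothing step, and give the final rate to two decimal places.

R^T_t = 0.5 + 4.0 + 0.5 × (4.0 − 2.4) + 0.5 × 1.9
   = 0.5 + 4 + 0.8 + 0.95 = 6.25
R_t = 0.82 × 8.42 + 0.18 × 6.25 = 6.9044 + 1.125 = 8.03

8.03%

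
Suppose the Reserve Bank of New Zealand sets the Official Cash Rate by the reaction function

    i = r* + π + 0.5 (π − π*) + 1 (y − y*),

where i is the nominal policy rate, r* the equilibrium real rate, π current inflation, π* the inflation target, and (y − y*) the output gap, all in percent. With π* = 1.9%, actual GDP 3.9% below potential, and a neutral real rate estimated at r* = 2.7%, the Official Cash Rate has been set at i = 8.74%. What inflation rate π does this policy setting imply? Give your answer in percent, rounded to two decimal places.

7.26%

Output 3.9% below potential → (y − y*) = -3.9.
Collecting π: i = r* + (1 + 0.5) π − 0.5 π* + 1 (y − y*)
1.5 π = 8.74 − 2.7 + 0.5 × 1.9 − 1 × (-3.9) = 10.89
π = 10.89 / 1.5 = 7.26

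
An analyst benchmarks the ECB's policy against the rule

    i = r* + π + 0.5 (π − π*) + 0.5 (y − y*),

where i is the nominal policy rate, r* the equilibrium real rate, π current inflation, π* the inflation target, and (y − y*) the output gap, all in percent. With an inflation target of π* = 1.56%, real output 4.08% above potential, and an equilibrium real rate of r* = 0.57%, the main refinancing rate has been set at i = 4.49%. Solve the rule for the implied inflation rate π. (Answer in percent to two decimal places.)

1.77%

Output 4.08% above potential → (y − y*) = 4.08.
Collecting π: i = r* + (1 + 0.5) π − 0.5 π* + 0.5 (y − y*)
1.5 π = 4.49 − 0.57 + 0.5 × 1.56 − 0.5 × 4.08 = 2.66
π = 2.66 / 1.5 = 1.77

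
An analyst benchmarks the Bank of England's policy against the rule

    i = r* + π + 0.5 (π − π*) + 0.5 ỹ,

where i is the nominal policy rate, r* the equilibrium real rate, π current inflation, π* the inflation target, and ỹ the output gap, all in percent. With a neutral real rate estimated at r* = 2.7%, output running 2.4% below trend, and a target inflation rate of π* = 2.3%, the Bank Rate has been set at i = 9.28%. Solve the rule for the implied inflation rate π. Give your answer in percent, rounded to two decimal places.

Output 2.4% below potential → ỹ = -2.4.
Collecting π: i = r* + (1 + 0.5) π − 0.5 π* + 0.5 ỹ
1.5 π = 9.28 − 2.7 + 0.5 × 2.3 − 0.5 × (-2.4) = 8.93
π = 8.93 / 1.5 = 5.95

5.95%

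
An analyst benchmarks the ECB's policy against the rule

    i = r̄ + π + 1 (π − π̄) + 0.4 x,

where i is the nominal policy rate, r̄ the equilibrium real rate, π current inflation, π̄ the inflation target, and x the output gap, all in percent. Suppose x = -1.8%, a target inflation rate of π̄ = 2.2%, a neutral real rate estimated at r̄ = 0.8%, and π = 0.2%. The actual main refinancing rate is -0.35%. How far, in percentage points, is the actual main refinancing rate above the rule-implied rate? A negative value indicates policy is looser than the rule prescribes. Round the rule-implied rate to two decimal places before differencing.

i = 0.8 + 0.2 + 1 × (0.2 − 2.2) + 0.4 × (-1.8)
   = 0.8 + 0.2 − 2 − 0.72 = -1.72
Deviation = -0.35 − (-1.72) = 1.37 pp.

1.37 pp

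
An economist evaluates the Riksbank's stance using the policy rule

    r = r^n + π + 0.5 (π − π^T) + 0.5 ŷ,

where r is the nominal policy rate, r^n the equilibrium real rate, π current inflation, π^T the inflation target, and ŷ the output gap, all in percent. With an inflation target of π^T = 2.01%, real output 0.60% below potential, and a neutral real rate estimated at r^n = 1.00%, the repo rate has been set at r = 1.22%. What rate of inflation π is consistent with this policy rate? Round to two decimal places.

1.02%

Output 0.60% below potential → ŷ = -0.60.
Collecting π: r = r^n + (1 + 0.5) π − 0.5 π^T + 0.5 ŷ
1.5 π = 1.22 − 1.00 + 0.5 × 2.01 − 0.5 × (-0.60) = 1.525
π = 1.525 / 1.5 = 1.02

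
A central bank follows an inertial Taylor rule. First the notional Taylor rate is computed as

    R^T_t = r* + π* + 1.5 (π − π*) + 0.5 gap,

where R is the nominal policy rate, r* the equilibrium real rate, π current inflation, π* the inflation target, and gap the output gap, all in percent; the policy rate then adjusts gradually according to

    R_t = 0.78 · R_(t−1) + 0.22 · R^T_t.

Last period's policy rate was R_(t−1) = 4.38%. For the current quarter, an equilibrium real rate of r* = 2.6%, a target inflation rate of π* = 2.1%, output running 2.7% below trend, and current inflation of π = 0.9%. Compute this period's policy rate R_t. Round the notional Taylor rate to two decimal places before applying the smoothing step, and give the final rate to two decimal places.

3.76%

Output 2.7% below potential → gap = -2.7.
R^T_t = 2.6 + 2.1 + 1.5 × (0.9 − 2.1) + 0.5 × (-2.7)
   = 2.6 + 2.1 − 1.8 − 1.35 = 1.55
R_t = 0.78 × 4.38 + 0.22 × 1.55 = 3.4164 + 0.341 = 3.76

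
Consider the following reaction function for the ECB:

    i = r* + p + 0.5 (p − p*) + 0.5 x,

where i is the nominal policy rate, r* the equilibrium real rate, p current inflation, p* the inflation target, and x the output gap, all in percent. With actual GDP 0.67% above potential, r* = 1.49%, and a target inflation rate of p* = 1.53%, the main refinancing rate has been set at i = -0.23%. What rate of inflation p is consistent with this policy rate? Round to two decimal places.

Output 0.67% above potential → x = 0.67.
Collecting p: i = r* + (1 + 0.5) p − 0.5 p* + 0.5 x
1.5 p = -0.23 − 1.49 + 0.5 × 1.53 − 0.5 × 0.67 = -1.29
p = -1.29 / 1.5 = -0.86

-0.86%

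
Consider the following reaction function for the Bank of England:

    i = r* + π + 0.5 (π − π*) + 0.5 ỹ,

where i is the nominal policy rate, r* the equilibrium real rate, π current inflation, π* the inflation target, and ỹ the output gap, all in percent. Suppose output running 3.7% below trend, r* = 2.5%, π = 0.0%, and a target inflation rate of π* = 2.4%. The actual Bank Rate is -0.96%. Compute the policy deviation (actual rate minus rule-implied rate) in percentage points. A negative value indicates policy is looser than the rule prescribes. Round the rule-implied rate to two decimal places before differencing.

Output 3.7% below potential → ỹ = -3.7.
i = 2.5 + 0.0 + 0.5 × (0.0 − 2.4) + 0.5 × (-3.7)
   = 2.5 + 0 − 1.2 − 1.85 = -0.55
Deviation = -0.96 − (-0.55) = -0.41 pp.

-0.41 pp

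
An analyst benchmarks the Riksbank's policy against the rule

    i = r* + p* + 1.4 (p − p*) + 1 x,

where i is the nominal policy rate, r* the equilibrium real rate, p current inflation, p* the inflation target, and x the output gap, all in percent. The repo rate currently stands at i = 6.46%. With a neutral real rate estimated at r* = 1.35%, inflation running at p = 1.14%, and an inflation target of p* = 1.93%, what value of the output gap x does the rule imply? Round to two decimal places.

4.29%

1 x = 6.46 − 1.35 − 1.93 − 1.4 × (1.14 − 1.93) = 4.286
x = 4.286 / 1 = 4.29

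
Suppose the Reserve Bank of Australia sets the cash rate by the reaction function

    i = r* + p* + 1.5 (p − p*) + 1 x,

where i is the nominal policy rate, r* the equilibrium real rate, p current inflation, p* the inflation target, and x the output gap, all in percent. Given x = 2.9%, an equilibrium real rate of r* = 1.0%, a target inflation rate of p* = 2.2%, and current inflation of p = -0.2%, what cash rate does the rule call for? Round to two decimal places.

2.50%

i = 1.0 + 2.2 + 1.5 × (-0.2 − 2.2) + 1 × 2.9
   = 1.0 + 2.2 − 3.6 + 2.9 = 2.50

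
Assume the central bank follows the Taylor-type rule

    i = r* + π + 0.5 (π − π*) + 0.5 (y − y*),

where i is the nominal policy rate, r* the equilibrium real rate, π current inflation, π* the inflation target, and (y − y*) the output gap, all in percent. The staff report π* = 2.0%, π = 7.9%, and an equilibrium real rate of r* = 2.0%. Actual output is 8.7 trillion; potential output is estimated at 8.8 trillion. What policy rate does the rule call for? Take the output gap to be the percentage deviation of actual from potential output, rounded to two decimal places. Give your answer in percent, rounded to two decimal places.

Output gap = 100 × (8.7 − 8.8) / 8.8 = -1.14%.
i = 2.00 + 7.90 + 0.5 × (7.90 − 2.00) + 0.5 × (-1.14)
   = 2.00 + 7.9 + 2.95 − 0.57 = 12.28

12.28%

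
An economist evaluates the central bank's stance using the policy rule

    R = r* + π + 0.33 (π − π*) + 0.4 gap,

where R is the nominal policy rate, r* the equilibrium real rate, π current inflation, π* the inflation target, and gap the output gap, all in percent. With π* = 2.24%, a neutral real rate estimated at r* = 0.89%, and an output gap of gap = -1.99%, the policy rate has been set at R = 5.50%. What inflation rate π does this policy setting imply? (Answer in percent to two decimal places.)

Collecting π: R = r* + (1 + 0.33) π − 0.33 π* + 0.4 gap
1.33 π = 5.50 − 0.89 + 0.33 × 2.24 − 0.4 × (-1.99) = 6.1452
π = 6.1452 / 1.33 = 4.62

4.62%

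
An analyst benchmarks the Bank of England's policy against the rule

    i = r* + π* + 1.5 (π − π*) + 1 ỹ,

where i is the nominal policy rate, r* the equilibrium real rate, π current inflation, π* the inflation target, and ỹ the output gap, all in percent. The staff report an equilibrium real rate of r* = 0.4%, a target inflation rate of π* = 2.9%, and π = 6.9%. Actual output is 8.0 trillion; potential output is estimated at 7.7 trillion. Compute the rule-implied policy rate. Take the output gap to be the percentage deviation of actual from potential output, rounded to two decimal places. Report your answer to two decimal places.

Output gap = 100 × (8.0 − 7.7) / 7.7 = 3.90%.
i = 0.40 + 2.90 + 1.5 × (6.90 − 2.90) + 1 × 3.90
   = 0.40 + 2.9 + 6 + 3.9 = 13.20

13.20%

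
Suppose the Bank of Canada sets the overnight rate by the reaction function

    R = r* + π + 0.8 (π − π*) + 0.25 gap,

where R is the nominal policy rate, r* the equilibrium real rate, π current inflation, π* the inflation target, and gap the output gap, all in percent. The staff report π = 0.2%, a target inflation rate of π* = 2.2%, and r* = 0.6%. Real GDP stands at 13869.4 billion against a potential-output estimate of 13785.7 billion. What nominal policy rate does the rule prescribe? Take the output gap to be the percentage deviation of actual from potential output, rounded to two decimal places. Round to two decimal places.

-0.65%

Output gap = 100 × (13869.4 − 13785.7) / 13785.7 = 0.61%.
R = 0.60 + 0.20 + 0.8 × (0.20 − 2.20) + 0.25 × 0.61
   = 0.60 + 0.2 − 1.6 + 0.1525 = -0.65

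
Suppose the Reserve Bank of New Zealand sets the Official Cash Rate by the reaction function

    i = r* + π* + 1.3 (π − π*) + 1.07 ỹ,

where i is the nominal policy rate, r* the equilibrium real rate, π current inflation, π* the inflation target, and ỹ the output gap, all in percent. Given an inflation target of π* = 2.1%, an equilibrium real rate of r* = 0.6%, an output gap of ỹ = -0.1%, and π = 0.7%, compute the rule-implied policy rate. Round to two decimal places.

0.77%

i = 0.6 + 2.1 + 1.3 × (0.7 − 2.1) + 1.07 × (-0.1)
   = 0.6 + 2.1 − 1.82 − 0.107 = 0.77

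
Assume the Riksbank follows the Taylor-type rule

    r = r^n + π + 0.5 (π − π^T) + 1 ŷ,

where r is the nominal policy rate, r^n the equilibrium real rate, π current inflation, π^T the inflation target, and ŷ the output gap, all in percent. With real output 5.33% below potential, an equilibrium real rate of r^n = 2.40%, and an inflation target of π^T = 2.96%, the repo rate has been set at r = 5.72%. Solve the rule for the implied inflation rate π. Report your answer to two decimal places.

6.75%

Output 5.33% below potential → ŷ = -5.33.
Collecting π: r = r^n + (1 + 0.5) π − 0.5 π^T + 1 ŷ
1.5 π = 5.72 − 2.40 + 0.5 × 2.96 − 1 × (-5.33) = 10.13
π = 10.13 / 1.5 = 6.75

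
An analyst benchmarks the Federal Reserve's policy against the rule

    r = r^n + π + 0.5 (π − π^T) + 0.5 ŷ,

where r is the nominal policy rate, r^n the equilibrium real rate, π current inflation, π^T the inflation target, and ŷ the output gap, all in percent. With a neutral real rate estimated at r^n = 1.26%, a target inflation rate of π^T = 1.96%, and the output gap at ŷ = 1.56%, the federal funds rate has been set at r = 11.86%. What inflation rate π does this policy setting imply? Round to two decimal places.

Collecting π: r = r^n + (1 + 0.5) π − 0.5 π^T + 0.5 ŷ
1.5 π = 11.86 − 1.26 + 0.5 × 1.96 − 0.5 × 1.56 = 10.8
π = 10.8 / 1.5 = 7.20

7.20%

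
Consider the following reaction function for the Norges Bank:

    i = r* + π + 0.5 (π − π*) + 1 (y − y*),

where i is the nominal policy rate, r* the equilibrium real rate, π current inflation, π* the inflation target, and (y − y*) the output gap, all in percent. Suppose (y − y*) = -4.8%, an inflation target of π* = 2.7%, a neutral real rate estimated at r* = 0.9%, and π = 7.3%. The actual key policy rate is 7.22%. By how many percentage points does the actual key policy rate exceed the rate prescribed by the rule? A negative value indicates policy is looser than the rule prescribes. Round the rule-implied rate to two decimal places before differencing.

1.52 pp

i = 0.9 + 7.3 + 0.5 × (7.3 − 2.7) + 1 × (-4.8)
   = 0.9 + 7.3 + 2.3 − 4.8 = 5.70
Deviation = 7.22 − 5.70 = 1.52 pp.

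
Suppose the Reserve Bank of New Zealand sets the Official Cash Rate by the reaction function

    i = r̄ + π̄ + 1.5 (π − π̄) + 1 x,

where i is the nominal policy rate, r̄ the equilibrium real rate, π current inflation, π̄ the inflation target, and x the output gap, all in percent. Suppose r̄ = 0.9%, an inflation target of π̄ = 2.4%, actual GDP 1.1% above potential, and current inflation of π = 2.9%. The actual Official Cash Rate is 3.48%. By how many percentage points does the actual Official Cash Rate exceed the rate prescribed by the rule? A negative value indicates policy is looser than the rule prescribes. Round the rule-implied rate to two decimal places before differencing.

Output 1.1% above potential → x = 1.1.
i = 0.9 + 2.4 + 1.5 × (2.9 − 2.4) + 1 × 1.1
   = 0.9 + 2.4 + 0.75 + 1.1 = 5.15
Deviation = 3.48 − 5.15 = -1.67 pp.

-1.67 pp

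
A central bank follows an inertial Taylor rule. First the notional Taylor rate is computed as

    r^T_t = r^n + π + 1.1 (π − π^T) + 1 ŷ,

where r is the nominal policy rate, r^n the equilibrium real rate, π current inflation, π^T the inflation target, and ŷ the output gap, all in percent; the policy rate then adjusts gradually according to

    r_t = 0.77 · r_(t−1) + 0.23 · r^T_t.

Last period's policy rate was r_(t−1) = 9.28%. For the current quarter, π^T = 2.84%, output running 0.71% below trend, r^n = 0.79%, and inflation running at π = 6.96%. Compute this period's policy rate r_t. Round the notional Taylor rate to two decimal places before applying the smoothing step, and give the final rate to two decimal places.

Output 0.71% below potential → ŷ = -0.71.
r^T_t = 0.79 + 6.96 + 1.1 × (6.96 − 2.84) + 1 × (-0.71)
   = 0.79 + 6.96 + 4.532 − 0.71 = 11.57
r_t = 0.77 × 9.28 + 0.23 × 11.57 = 7.1456 + 2.6611 = 9.81

9.81%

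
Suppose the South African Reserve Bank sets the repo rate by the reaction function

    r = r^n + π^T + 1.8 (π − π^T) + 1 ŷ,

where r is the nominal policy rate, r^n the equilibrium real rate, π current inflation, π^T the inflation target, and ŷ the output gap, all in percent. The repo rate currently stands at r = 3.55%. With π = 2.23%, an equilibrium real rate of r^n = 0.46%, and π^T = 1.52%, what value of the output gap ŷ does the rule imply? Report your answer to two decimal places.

0.29%

1 ŷ = 3.55 − 0.46 − 1.52 − 1.8 × (2.23 − 1.52) = 0.292
ŷ = 0.292 / 1 = 0.29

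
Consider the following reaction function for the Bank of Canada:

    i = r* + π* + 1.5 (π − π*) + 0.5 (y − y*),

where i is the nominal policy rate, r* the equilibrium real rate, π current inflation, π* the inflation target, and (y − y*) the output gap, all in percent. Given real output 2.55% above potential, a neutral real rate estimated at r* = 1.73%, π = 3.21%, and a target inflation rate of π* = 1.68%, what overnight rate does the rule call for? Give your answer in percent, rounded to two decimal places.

Output 2.55% above potential → (y − y*) = 2.55.
i = 1.73 + 1.68 + 1.5 × (3.21 − 1.68) + 0.5 × 2.55
   = 1.73 + 1.68 + 2.295 + 1.275 = 6.98

6.98%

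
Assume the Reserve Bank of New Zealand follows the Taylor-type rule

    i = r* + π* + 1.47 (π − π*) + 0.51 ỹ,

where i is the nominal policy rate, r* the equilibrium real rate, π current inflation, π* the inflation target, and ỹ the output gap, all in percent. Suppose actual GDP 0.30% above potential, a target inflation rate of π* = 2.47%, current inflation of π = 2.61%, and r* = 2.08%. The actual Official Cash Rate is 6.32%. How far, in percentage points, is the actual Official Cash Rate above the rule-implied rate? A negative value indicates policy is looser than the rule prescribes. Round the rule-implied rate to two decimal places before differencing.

Output 0.30% above potential → ỹ = 0.30.
i = 2.08 + 2.47 + 1.47 × (2.61 − 2.47) + 0.51 × 0.30
   = 2.08 + 2.47 + 0.2058 + 0.153 = 4.91
Deviation = 6.32 − 4.91 = 1.41 pp.

1.41 pp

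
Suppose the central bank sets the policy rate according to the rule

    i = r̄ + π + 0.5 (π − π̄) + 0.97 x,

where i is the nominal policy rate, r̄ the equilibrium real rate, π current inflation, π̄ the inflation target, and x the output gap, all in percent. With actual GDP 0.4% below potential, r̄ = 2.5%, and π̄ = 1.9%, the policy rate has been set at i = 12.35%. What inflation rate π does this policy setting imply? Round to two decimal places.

Output 0.4% below potential → x = -0.4.
Collecting π: i = r̄ + (1 + 0.5) π − 0.5 π̄ + 0.97 x
1.5 π = 12.35 − 2.5 + 0.5 × 1.9 − 0.97 × (-0.4) = 11.188
π = 11.188 / 1.5 = 7.46

7.46%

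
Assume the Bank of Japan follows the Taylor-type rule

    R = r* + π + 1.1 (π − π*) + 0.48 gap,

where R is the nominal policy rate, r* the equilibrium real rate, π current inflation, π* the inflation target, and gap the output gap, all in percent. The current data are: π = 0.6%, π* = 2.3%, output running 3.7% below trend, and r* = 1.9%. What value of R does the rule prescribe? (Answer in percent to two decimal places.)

-1.15%

Output 3.7% below potential → gap = -3.7.
R = 1.9 + 0.6 + 1.1 × (0.6 − 2.3) + 0.48 × (-3.7)
   = 1.9 + 0.6 − 1.87 − 1.776 = -1.15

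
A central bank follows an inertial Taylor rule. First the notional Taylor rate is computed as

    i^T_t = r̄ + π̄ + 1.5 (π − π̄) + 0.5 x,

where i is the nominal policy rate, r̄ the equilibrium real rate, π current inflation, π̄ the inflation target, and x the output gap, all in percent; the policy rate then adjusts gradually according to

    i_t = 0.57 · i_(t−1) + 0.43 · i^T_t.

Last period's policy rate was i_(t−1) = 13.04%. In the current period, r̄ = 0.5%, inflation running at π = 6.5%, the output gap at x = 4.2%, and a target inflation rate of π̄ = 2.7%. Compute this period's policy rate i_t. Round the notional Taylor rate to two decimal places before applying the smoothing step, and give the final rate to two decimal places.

12.16%

i^T_t = 0.5 + 2.7 + 1.5 × (6.5 − 2.7) + 0.5 × 4.2
   = 0.5 + 2.7 + 5.7 + 2.1 = 11.00
i_t = 0.57 × 13.04 + 0.43 × 11.00 = 7.4328 + 4.73 = 12.16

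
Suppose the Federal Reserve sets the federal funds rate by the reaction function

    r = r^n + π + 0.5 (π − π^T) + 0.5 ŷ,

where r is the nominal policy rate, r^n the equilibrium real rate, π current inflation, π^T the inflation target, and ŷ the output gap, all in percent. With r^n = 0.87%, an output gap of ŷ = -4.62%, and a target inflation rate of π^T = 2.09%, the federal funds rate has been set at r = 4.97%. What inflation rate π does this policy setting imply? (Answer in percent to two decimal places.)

Collecting π: r = r^n + (1 + 0.5) π − 0.5 π^T + 0.5 ŷ
1.5 π = 4.97 − 0.87 + 0.5 × 2.09 − 0.5 × (-4.62) = 7.455
π = 7.455 / 1.5 = 4.97

4.97%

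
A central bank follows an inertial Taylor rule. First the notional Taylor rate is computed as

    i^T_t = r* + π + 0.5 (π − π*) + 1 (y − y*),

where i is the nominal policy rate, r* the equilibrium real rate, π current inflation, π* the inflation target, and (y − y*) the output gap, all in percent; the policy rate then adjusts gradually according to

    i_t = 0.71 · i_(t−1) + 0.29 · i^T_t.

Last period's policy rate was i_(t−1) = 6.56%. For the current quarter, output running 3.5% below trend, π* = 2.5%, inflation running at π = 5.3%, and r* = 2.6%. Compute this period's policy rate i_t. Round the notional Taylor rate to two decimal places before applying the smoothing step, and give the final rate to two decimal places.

Output 3.5% below potential → (y − y*) = -3.5.
i^T_t = 2.6 + 5.3 + 0.5 × (5.3 − 2.5) + 1 × (-3.5)
   = 2.6 + 5.3 + 1.4 − 3.5 = 5.80
i_t = 0.71 × 6.56 + 0.29 × 5.80 = 4.6576 + 1.682 = 6.34

6.34%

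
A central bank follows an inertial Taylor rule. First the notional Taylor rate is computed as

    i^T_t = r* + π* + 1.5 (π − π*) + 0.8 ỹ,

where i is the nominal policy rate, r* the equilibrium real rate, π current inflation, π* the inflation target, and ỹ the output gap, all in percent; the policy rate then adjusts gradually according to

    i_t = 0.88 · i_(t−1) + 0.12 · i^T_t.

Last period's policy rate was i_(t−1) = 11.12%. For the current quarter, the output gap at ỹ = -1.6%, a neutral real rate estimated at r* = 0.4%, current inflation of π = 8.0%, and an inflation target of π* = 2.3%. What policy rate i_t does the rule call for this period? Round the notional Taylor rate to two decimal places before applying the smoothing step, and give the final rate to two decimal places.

i^T_t = 0.4 + 2.3 + 1.5 × (8.0 − 2.3) + 0.8 × (-1.6)
   = 0.4 + 2.3 + 8.55 − 1.28 = 9.97
i_t = 0.88 × 11.12 + 0.12 × 9.97 = 9.7856 + 1.1964 = 10.98

10.98%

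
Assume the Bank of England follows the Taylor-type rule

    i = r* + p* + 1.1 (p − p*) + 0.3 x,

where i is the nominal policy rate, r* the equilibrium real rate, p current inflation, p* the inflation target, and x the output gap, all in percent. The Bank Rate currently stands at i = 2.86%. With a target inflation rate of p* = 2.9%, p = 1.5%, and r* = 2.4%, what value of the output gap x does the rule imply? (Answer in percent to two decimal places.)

-3.00%

0.3 x = 2.86 − 2.4 − 2.9 − 1.1 × (1.5 − 2.9) = -0.9
x = -0.9 / 0.3 = -3.00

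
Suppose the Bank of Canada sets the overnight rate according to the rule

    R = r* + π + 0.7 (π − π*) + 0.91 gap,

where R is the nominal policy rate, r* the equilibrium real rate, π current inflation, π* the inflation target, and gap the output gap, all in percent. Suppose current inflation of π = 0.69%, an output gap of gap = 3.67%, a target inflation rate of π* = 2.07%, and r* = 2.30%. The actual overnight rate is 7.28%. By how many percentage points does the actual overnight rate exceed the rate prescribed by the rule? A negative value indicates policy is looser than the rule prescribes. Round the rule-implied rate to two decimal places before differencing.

1.92 pp

R = 2.30 + 0.69 + 0.7 × (0.69 − 2.07) + 0.91 × 3.67
   = 2.30 + 0.69 − 0.966 + 3.3397 = 5.36
Deviation = 7.28 − 5.36 = 1.92 pp.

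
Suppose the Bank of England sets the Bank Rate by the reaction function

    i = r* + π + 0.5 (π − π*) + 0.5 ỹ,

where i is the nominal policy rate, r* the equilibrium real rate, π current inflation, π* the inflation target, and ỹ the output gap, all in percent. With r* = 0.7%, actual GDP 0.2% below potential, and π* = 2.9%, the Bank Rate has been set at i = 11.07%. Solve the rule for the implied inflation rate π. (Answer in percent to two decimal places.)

Output 0.2% below potential → ỹ = -0.2.
Collecting π: i = r* + (1 + 0.5) π − 0.5 π* + 0.5 ỹ
1.5 π = 11.07 − 0.7 + 0.5 × 2.9 − 0.5 × (-0.2) = 11.92
π = 11.92 / 1.5 = 7.95

7.95%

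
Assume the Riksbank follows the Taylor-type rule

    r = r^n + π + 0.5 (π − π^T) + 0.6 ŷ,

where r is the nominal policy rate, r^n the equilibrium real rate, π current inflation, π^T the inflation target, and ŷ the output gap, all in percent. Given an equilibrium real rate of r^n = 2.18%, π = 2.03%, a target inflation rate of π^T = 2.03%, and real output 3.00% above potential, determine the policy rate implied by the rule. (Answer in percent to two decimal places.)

Output 3.00% above potential → ŷ = 3.00.
r = 2.18 + 2.03 + 0.5 × (2.03 − 2.03) + 0.6 × 3.00
   = 2.18 + 2.03 + 0 + 1.8 = 6.01

6.01%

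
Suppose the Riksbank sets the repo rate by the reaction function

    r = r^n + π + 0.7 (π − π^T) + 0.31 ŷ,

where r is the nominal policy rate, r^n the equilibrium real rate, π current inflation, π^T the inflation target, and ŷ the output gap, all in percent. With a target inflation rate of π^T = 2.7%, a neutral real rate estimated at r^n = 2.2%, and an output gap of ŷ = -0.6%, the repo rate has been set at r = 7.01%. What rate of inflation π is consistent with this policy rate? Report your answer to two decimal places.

4.05%

Collecting π: r = r^n + (1 + 0.7) π − 0.7 π^T + 0.31 ŷ
1.7 π = 7.01 − 2.2 + 0.7 × 2.7 − 0.31 × (-0.6) = 6.886
π = 6.886 / 1.7 = 4.05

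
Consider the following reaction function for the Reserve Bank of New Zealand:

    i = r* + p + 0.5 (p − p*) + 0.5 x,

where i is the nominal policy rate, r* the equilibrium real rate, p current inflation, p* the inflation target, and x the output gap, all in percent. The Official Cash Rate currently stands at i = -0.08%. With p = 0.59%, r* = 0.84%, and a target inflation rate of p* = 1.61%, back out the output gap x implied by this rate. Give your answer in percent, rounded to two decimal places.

0.5 x = -0.08 − 0.84 − 0.59 − 0.5 × (0.59 − 1.61) = -1
x = -1 / 0.5 = -2.00

-2.00%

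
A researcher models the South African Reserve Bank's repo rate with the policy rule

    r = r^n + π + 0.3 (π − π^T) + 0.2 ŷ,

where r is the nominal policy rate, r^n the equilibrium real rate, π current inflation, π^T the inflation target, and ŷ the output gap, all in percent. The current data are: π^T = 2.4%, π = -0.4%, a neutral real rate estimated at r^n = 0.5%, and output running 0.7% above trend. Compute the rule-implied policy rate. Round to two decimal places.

-0.60%

Output 0.7% above potential → ŷ = 0.7.
r = 0.5 + (-0.4) + 0.3 × (-0.4 − 2.4) + 0.2 × 0.7
   = 0.5 − 0.4 − 0.84 + 0.14 = -0.60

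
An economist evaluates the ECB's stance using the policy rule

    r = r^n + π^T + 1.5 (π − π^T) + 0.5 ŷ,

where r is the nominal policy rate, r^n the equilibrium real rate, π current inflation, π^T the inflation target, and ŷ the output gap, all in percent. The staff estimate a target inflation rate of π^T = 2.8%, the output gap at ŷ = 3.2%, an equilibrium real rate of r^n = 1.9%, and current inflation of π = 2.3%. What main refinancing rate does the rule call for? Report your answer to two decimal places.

5.55%

r = 1.9 + 2.8 + 1.5 × (2.3 − 2.8) + 0.5 × 3.2
   = 1.9 + 2.8 − 0.75 + 1.6 = 5.55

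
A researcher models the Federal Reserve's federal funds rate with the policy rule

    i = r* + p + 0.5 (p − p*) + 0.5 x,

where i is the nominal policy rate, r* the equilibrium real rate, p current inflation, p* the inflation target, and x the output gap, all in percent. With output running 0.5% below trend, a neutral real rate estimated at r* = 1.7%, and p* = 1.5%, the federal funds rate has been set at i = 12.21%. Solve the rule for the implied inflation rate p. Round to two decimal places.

Output 0.5% below potential → x = -0.5.
Collecting p: i = r* + (1 + 0.5) p − 0.5 p* + 0.5 x
1.5 p = 12.21 − 1.7 + 0.5 × 1.5 − 0.5 × (-0.5) = 11.51
p = 11.51 / 1.5 = 7.67

7.67%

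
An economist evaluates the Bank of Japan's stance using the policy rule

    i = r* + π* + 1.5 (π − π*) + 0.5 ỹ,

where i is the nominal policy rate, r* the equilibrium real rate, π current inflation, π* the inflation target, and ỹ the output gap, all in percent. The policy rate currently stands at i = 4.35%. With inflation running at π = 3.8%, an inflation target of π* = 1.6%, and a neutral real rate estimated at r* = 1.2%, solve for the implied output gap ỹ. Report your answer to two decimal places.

0.5 ỹ = 4.35 − 1.2 − 1.6 − 1.5 × (3.8 − 1.6) = -1.75
ỹ = -1.75 / 0.5 = -3.50

-3.50%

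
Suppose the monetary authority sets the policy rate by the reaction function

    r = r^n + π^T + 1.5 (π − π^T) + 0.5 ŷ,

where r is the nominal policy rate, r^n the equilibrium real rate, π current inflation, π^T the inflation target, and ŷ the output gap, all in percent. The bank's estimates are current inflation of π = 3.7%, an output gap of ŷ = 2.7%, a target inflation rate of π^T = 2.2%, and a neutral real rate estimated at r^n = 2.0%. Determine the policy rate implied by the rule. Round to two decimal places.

7.80%

r = 2.0 + 2.2 + 1.5 × (3.7 − 2.2) + 0.5 × 2.7
   = 2.0 + 2.2 + 2.25 + 1.35 = 7.80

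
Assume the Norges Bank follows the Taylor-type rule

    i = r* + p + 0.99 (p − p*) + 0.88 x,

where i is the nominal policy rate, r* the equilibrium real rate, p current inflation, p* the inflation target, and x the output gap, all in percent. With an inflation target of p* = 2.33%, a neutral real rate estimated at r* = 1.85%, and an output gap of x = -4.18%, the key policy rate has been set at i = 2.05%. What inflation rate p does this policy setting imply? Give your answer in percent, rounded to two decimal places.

Collecting p: i = r* + (1 + 0.99) p − 0.99 p* + 0.88 x
1.99 p = 2.05 − 1.85 + 0.99 × 2.33 − 0.88 × (-4.18) = 6.1851
p = 6.1851 / 1.99 = 3.11

3.11%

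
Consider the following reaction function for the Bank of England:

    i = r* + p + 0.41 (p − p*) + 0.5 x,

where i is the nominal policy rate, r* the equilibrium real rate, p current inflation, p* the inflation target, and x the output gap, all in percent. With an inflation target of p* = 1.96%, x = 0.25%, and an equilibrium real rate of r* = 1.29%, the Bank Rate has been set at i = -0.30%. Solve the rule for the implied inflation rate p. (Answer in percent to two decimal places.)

Collecting p: i = r* + (1 + 0.41) p − 0.41 p* + 0.5 x
1.41 p = -0.30 − 1.29 + 0.41 × 1.96 − 0.5 × 0.25 = -0.9114
p = -0.9114 / 1.41 = -0.65

-0.65%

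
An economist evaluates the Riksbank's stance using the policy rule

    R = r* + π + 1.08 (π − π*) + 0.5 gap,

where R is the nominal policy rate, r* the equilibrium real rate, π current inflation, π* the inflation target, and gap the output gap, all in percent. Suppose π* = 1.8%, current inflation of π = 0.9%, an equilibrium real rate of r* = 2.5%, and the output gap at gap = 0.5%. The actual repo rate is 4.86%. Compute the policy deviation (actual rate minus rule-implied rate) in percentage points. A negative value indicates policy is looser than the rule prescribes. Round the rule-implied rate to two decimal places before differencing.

2.18 pp

R = 2.5 + 0.9 + 1.08 × (0.9 − 1.8) + 0.5 × 0.5
   = 2.5 + 0.9 − 0.972 + 0.25 = 2.68
Deviation = 4.86 − 2.68 = 2.18 pp.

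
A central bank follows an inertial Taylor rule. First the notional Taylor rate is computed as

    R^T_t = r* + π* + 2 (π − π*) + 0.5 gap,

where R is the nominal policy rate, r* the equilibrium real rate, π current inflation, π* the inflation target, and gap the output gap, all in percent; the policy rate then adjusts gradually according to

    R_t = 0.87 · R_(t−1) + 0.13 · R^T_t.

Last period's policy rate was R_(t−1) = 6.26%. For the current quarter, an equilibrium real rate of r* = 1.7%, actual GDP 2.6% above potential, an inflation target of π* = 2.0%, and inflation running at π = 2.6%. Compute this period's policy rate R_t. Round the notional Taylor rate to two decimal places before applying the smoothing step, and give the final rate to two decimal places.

Output 2.6% above potential → gap = 2.6.
R^T_t = 1.7 + 2.0 + 2 × (2.6 − 2.0) + 0.5 × 2.6
   = 1.7 + 2 + 1.2 + 1.3 = 6.20
R_t = 0.87 × 6.26 + 0.13 × 6.20 = 5.4462 + 0.806 = 6.25

6.25%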